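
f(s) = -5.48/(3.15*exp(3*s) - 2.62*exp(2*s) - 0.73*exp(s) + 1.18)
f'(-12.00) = 0.00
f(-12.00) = -4.64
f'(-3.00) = -0.20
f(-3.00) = -4.82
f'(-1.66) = -1.54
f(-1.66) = -5.66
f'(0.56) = 2.38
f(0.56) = -0.62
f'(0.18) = 11.22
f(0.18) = -2.80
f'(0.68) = 1.47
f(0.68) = -0.40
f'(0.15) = 12.55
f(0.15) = -3.16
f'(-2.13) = -0.70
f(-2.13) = -5.16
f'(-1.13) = -4.21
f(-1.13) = -7.05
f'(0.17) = 11.65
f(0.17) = -2.92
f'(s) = -5.48*(-9.45*exp(3*s) + 5.24*exp(2*s) + 0.73*exp(s))/(3.15*exp(3*s) - 2.62*exp(2*s) - 0.73*exp(s) + 1.18)^2 = (51.786*exp(2*s) - 28.7152*exp(s) - 4.0004)*exp(s)/(3.15*exp(3*s) - 2.62*exp(2*s) - 0.73*exp(s) + 1.18)^2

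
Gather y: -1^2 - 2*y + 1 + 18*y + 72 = 16*y + 72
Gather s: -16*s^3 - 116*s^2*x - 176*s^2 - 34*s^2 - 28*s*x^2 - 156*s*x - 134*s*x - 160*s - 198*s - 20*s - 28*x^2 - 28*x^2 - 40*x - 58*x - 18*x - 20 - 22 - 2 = -16*s^3 + s^2*(-116*x - 210) + s*(-28*x^2 - 290*x - 378) - 56*x^2 - 116*x - 44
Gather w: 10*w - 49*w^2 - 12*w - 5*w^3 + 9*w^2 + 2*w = -5*w^3 - 40*w^2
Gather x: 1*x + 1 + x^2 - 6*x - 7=x^2 - 5*x - 6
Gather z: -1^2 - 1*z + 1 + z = 0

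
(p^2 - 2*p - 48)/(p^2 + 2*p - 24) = (p - 8)/(p - 4)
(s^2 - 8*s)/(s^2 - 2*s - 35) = s*(8 - s)/(-s^2 + 2*s + 35)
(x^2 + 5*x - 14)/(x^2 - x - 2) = (x + 7)/(x + 1)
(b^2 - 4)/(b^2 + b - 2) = (b - 2)/(b - 1)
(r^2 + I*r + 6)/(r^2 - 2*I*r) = (r + 3*I)/r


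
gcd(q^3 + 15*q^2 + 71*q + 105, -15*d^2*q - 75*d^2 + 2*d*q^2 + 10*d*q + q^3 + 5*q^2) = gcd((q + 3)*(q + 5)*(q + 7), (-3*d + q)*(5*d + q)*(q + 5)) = q + 5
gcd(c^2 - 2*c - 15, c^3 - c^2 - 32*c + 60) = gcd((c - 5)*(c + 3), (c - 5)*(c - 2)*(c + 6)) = c - 5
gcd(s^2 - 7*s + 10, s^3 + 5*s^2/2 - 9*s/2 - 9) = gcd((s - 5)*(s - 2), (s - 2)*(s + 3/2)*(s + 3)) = s - 2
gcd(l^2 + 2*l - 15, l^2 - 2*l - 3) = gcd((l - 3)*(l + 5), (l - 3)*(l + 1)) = l - 3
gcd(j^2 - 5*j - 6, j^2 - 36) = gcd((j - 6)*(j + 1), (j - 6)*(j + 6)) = j - 6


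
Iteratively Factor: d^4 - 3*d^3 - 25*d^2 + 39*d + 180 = (d - 5)*(d^3 + 2*d^2 - 15*d - 36) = (d - 5)*(d + 3)*(d^2 - d - 12) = (d - 5)*(d + 3)^2*(d - 4)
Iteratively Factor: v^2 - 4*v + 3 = (v - 1)*(v - 3)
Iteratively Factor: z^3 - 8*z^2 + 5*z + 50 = (z - 5)*(z^2 - 3*z - 10) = (z - 5)^2*(z + 2)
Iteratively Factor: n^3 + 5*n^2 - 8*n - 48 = (n - 3)*(n^2 + 8*n + 16) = (n - 3)*(n + 4)*(n + 4)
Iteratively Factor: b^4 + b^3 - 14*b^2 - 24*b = (b + 2)*(b^3 - b^2 - 12*b) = (b - 4)*(b + 2)*(b^2 + 3*b) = (b - 4)*(b + 2)*(b + 3)*(b)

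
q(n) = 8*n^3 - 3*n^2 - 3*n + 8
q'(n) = 24*n^2 - 6*n - 3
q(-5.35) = -1286.86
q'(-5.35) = 716.04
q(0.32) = 6.99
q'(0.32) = -2.46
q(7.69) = 3445.57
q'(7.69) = 1370.13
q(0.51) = 6.75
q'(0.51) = 0.18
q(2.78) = 148.35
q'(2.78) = 165.80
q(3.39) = 275.02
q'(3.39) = 252.47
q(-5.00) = -1052.00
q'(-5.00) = 627.00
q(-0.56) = 7.33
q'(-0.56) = 7.89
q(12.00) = 13364.00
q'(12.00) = 3381.00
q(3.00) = 188.00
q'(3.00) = 195.00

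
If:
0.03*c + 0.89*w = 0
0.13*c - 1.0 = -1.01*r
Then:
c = -29.6666666666667*w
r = 3.81848184818482*w + 0.99009900990099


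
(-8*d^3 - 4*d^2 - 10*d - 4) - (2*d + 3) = -8*d^3 - 4*d^2 - 12*d - 7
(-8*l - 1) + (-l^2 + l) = -l^2 - 7*l - 1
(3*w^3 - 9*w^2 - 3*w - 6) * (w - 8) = 3*w^4 - 33*w^3 + 69*w^2 + 18*w + 48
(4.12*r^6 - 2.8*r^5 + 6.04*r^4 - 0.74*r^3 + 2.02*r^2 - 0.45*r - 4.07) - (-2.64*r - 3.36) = 4.12*r^6 - 2.8*r^5 + 6.04*r^4 - 0.74*r^3 + 2.02*r^2 + 2.19*r - 0.71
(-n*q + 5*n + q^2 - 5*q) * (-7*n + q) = 7*n^2*q - 35*n^2 - 8*n*q^2 + 40*n*q + q^3 - 5*q^2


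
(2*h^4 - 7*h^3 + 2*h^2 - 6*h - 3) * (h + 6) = 2*h^5 + 5*h^4 - 40*h^3 + 6*h^2 - 39*h - 18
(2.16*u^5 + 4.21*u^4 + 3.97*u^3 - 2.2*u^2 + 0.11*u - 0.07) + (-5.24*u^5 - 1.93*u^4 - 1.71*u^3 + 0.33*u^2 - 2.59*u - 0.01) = -3.08*u^5 + 2.28*u^4 + 2.26*u^3 - 1.87*u^2 - 2.48*u - 0.08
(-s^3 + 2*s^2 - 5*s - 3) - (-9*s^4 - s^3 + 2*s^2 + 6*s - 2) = 9*s^4 - 11*s - 1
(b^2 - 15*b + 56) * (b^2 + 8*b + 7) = b^4 - 7*b^3 - 57*b^2 + 343*b + 392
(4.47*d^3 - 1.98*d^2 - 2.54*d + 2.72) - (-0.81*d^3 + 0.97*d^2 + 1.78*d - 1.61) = 5.28*d^3 - 2.95*d^2 - 4.32*d + 4.33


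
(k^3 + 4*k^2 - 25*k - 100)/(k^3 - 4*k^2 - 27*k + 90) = (k^2 - k - 20)/(k^2 - 9*k + 18)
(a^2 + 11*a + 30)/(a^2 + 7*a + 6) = (a + 5)/(a + 1)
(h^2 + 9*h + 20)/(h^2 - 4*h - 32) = (h + 5)/(h - 8)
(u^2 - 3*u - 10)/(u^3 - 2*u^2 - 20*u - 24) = (u - 5)/(u^2 - 4*u - 12)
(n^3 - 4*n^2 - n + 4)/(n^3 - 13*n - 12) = (n - 1)/(n + 3)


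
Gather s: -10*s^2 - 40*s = -10*s^2 - 40*s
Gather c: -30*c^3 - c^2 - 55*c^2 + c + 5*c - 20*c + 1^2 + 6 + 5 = -30*c^3 - 56*c^2 - 14*c + 12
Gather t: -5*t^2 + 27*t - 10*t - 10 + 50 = -5*t^2 + 17*t + 40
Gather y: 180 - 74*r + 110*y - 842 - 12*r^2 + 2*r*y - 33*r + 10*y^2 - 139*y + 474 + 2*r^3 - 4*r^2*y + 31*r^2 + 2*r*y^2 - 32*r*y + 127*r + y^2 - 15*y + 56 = 2*r^3 + 19*r^2 + 20*r + y^2*(2*r + 11) + y*(-4*r^2 - 30*r - 44) - 132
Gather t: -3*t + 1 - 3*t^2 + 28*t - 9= -3*t^2 + 25*t - 8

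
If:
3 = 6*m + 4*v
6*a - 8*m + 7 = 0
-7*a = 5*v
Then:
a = 45/22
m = 53/22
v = -63/22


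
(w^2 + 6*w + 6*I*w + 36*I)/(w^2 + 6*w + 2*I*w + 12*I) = (w + 6*I)/(w + 2*I)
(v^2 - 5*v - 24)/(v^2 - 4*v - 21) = (v - 8)/(v - 7)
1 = 1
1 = 1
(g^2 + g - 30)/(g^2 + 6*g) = (g - 5)/g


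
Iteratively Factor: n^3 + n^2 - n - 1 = (n + 1)*(n^2 - 1) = (n - 1)*(n + 1)*(n + 1)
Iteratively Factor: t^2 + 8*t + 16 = (t + 4)*(t + 4)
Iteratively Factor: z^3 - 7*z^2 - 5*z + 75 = (z - 5)*(z^2 - 2*z - 15) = (z - 5)*(z + 3)*(z - 5)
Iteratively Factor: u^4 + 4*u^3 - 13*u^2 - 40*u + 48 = (u - 3)*(u^3 + 7*u^2 + 8*u - 16) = (u - 3)*(u + 4)*(u^2 + 3*u - 4) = (u - 3)*(u + 4)^2*(u - 1)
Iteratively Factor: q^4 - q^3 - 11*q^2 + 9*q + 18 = (q + 3)*(q^3 - 4*q^2 + q + 6) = (q - 2)*(q + 3)*(q^2 - 2*q - 3) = (q - 3)*(q - 2)*(q + 3)*(q + 1)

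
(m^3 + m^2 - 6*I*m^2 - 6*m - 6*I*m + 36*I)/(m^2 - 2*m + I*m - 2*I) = (m^2 + m*(3 - 6*I) - 18*I)/(m + I)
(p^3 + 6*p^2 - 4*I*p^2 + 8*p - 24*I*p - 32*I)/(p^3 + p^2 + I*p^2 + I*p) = (p^3 + p^2*(6 - 4*I) + 8*p*(1 - 3*I) - 32*I)/(p*(p^2 + p*(1 + I) + I))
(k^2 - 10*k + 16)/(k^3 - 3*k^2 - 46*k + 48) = (k - 2)/(k^2 + 5*k - 6)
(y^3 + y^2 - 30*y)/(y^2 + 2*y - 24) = y*(y - 5)/(y - 4)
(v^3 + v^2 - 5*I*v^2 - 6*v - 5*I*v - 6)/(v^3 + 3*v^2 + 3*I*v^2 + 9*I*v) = (v^3 + v^2*(1 - 5*I) - v*(6 + 5*I) - 6)/(v*(v^2 + 3*v*(1 + I) + 9*I))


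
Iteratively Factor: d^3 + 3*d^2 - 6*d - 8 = (d + 1)*(d^2 + 2*d - 8) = (d + 1)*(d + 4)*(d - 2)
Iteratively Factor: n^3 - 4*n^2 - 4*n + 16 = (n + 2)*(n^2 - 6*n + 8) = (n - 2)*(n + 2)*(n - 4)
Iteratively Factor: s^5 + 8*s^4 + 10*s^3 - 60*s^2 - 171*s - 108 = (s + 3)*(s^4 + 5*s^3 - 5*s^2 - 45*s - 36) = (s - 3)*(s + 3)*(s^3 + 8*s^2 + 19*s + 12) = (s - 3)*(s + 3)^2*(s^2 + 5*s + 4) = (s - 3)*(s + 3)^2*(s + 4)*(s + 1)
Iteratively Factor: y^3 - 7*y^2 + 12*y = (y)*(y^2 - 7*y + 12) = y*(y - 4)*(y - 3)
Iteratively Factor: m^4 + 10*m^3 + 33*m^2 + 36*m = (m + 4)*(m^3 + 6*m^2 + 9*m) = (m + 3)*(m + 4)*(m^2 + 3*m) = m*(m + 3)*(m + 4)*(m + 3)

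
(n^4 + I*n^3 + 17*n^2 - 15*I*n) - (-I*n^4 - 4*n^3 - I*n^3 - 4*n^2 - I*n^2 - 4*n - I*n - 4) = n^4 + I*n^4 + 4*n^3 + 2*I*n^3 + 21*n^2 + I*n^2 + 4*n - 14*I*n + 4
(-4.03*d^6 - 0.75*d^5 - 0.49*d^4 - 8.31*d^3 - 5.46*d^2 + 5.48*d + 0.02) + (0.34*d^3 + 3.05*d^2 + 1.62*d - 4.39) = -4.03*d^6 - 0.75*d^5 - 0.49*d^4 - 7.97*d^3 - 2.41*d^2 + 7.1*d - 4.37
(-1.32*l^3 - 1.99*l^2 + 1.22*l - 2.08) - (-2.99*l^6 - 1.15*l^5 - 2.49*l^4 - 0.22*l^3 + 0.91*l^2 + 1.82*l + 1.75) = 2.99*l^6 + 1.15*l^5 + 2.49*l^4 - 1.1*l^3 - 2.9*l^2 - 0.6*l - 3.83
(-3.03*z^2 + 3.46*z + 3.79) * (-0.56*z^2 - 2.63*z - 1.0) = 1.6968*z^4 + 6.0313*z^3 - 8.1922*z^2 - 13.4277*z - 3.79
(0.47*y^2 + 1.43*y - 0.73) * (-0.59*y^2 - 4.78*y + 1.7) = -0.2773*y^4 - 3.0903*y^3 - 5.6057*y^2 + 5.9204*y - 1.241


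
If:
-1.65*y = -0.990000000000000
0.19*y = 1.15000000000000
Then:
No Solution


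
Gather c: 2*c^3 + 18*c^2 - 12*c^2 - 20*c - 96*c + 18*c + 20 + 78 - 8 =2*c^3 + 6*c^2 - 98*c + 90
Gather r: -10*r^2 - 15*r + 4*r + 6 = -10*r^2 - 11*r + 6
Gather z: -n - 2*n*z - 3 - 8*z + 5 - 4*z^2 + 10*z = -n - 4*z^2 + z*(2 - 2*n) + 2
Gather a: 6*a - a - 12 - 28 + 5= 5*a - 35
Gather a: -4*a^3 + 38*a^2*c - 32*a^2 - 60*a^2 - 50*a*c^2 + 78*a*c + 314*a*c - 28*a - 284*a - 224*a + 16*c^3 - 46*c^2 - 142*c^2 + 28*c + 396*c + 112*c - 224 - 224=-4*a^3 + a^2*(38*c - 92) + a*(-50*c^2 + 392*c - 536) + 16*c^3 - 188*c^2 + 536*c - 448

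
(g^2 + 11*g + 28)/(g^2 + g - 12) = (g + 7)/(g - 3)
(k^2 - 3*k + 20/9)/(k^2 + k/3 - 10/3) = (k - 4/3)/(k + 2)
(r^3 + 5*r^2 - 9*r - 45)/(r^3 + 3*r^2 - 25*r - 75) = (r - 3)/(r - 5)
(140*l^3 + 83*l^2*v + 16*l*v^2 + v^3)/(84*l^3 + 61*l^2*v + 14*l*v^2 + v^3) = (5*l + v)/(3*l + v)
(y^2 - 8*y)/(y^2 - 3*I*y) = (y - 8)/(y - 3*I)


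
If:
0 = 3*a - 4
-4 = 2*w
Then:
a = 4/3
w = -2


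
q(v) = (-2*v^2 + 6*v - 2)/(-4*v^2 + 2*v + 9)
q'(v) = (6 - 4*v)/(-4*v^2 + 2*v + 9) + (8*v - 2)*(-2*v^2 + 6*v - 2)/(-4*v^2 + 2*v + 9)^2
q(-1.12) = -6.44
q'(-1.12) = 46.55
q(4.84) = 0.26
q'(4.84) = 0.05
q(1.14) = 0.37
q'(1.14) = 0.67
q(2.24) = -0.21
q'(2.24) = 0.96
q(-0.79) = -1.62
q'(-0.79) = 4.60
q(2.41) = -0.09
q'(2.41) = 0.55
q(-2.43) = 1.46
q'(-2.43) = 0.80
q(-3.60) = 0.99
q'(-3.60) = 0.20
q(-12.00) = 0.61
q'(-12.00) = 0.01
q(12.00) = 0.40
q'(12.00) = 0.01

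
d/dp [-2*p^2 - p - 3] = -4*p - 1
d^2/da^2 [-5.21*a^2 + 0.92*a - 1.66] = -10.4200000000000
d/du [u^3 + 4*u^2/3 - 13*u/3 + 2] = 3*u^2 + 8*u/3 - 13/3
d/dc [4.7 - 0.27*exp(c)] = -0.27*exp(c)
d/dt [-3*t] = -3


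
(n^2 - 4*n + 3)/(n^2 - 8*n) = (n^2 - 4*n + 3)/(n*(n - 8))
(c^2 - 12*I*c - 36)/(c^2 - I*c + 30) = (c - 6*I)/(c + 5*I)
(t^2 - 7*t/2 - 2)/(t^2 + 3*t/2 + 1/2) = (t - 4)/(t + 1)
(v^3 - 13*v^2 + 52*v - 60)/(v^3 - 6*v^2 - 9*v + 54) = (v^2 - 7*v + 10)/(v^2 - 9)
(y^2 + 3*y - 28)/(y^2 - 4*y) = (y + 7)/y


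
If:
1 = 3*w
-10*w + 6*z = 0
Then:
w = 1/3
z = 5/9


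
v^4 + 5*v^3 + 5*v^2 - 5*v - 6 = (v - 1)*(v + 1)*(v + 2)*(v + 3)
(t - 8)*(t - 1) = t^2 - 9*t + 8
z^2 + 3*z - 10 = (z - 2)*(z + 5)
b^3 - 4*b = b*(b - 2)*(b + 2)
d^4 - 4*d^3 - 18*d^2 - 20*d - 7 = (d - 7)*(d + 1)^3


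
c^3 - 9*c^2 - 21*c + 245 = (c - 7)^2*(c + 5)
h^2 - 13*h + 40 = (h - 8)*(h - 5)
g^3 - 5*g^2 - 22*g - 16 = (g - 8)*(g + 1)*(g + 2)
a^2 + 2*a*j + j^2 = (a + j)^2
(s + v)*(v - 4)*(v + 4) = s*v^2 - 16*s + v^3 - 16*v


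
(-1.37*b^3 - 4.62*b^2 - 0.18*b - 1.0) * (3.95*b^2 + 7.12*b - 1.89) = -5.4115*b^5 - 28.0034*b^4 - 31.0161*b^3 + 3.5002*b^2 - 6.7798*b + 1.89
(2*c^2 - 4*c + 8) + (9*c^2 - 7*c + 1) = 11*c^2 - 11*c + 9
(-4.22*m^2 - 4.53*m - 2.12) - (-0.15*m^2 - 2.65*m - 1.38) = -4.07*m^2 - 1.88*m - 0.74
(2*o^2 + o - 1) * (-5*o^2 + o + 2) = -10*o^4 - 3*o^3 + 10*o^2 + o - 2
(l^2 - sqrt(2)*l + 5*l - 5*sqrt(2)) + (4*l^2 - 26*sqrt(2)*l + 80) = 5*l^2 - 27*sqrt(2)*l + 5*l - 5*sqrt(2) + 80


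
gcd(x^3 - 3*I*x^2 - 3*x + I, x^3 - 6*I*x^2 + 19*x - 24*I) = x - I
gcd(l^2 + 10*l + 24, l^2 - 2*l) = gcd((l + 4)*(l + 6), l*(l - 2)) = 1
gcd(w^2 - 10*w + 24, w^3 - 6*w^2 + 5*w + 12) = w - 4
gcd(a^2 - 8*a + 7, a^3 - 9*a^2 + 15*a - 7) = a^2 - 8*a + 7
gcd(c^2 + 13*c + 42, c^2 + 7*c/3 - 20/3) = 1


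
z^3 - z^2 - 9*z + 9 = (z - 3)*(z - 1)*(z + 3)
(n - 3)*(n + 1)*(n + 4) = n^3 + 2*n^2 - 11*n - 12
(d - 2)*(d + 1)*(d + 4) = d^3 + 3*d^2 - 6*d - 8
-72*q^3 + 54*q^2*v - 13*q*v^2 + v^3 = (-6*q + v)*(-4*q + v)*(-3*q + v)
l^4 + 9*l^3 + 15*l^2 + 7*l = l*(l + 1)^2*(l + 7)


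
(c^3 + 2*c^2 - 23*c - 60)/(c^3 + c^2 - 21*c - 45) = (c + 4)/(c + 3)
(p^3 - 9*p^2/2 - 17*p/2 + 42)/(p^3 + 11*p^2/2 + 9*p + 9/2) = (2*p^2 - 15*p + 28)/(2*p^2 + 5*p + 3)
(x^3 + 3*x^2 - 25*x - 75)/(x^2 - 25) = x + 3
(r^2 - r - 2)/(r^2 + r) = (r - 2)/r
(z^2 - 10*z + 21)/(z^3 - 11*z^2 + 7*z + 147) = (z - 3)/(z^2 - 4*z - 21)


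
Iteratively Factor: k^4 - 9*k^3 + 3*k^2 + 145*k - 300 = (k - 3)*(k^3 - 6*k^2 - 15*k + 100) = (k - 5)*(k - 3)*(k^2 - k - 20) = (k - 5)^2*(k - 3)*(k + 4)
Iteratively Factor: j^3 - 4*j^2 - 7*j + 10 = (j - 1)*(j^2 - 3*j - 10) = (j - 5)*(j - 1)*(j + 2)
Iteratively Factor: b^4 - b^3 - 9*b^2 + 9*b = (b - 3)*(b^3 + 2*b^2 - 3*b) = (b - 3)*(b - 1)*(b^2 + 3*b) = b*(b - 3)*(b - 1)*(b + 3)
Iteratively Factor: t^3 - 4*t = (t + 2)*(t^2 - 2*t) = t*(t + 2)*(t - 2)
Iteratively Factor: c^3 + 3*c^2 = (c)*(c^2 + 3*c) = c^2*(c + 3)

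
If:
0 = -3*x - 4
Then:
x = -4/3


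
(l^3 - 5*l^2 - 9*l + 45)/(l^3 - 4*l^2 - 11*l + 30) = (l - 3)/(l - 2)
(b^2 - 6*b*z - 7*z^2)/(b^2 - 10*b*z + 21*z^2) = (-b - z)/(-b + 3*z)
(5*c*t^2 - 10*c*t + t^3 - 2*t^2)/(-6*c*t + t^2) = (-5*c*t + 10*c - t^2 + 2*t)/(6*c - t)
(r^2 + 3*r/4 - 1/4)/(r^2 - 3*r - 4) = (r - 1/4)/(r - 4)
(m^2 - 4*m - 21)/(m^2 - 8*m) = (m^2 - 4*m - 21)/(m*(m - 8))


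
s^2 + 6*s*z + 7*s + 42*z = (s + 7)*(s + 6*z)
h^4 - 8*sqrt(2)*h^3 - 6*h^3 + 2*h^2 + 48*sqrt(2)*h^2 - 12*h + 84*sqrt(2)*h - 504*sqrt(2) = (h - 6)*(h - 7*sqrt(2))*(h - 3*sqrt(2))*(h + 2*sqrt(2))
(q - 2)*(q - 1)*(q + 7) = q^3 + 4*q^2 - 19*q + 14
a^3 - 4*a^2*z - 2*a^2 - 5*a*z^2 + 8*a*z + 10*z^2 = (a - 2)*(a - 5*z)*(a + z)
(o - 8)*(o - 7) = o^2 - 15*o + 56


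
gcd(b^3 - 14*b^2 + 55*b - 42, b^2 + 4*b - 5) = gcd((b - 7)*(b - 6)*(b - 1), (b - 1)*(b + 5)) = b - 1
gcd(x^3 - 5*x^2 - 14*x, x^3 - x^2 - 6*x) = x^2 + 2*x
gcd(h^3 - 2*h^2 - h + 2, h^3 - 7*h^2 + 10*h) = h - 2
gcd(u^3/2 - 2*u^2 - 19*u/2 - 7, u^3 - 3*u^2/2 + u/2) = 1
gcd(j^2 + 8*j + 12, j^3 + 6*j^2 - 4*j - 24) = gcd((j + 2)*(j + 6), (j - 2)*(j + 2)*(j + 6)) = j^2 + 8*j + 12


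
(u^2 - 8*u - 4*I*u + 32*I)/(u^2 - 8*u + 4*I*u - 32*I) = (u - 4*I)/(u + 4*I)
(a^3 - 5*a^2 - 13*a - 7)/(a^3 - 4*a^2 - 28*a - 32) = (-a^3 + 5*a^2 + 13*a + 7)/(-a^3 + 4*a^2 + 28*a + 32)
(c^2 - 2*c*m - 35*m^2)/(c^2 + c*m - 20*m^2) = (c - 7*m)/(c - 4*m)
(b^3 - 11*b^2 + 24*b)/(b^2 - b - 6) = b*(b - 8)/(b + 2)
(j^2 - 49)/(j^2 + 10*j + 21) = (j - 7)/(j + 3)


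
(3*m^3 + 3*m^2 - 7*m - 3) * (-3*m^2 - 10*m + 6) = -9*m^5 - 39*m^4 + 9*m^3 + 97*m^2 - 12*m - 18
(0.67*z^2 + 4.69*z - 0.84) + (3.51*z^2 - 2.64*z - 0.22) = 4.18*z^2 + 2.05*z - 1.06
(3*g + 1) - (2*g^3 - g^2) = -2*g^3 + g^2 + 3*g + 1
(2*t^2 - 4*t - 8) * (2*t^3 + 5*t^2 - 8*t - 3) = 4*t^5 + 2*t^4 - 52*t^3 - 14*t^2 + 76*t + 24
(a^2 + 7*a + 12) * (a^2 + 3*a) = a^4 + 10*a^3 + 33*a^2 + 36*a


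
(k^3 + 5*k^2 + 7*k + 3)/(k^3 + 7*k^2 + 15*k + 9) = (k + 1)/(k + 3)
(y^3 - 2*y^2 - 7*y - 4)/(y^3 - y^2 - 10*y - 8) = (y + 1)/(y + 2)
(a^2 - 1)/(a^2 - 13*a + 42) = (a^2 - 1)/(a^2 - 13*a + 42)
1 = 1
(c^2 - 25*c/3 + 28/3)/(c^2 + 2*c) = (3*c^2 - 25*c + 28)/(3*c*(c + 2))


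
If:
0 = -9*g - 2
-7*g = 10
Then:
No Solution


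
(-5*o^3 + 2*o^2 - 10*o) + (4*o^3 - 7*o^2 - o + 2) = -o^3 - 5*o^2 - 11*o + 2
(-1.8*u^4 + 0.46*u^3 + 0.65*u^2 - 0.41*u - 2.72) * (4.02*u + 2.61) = -7.236*u^5 - 2.8488*u^4 + 3.8136*u^3 + 0.0483000000000002*u^2 - 12.0045*u - 7.0992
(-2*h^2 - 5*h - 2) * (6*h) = -12*h^3 - 30*h^2 - 12*h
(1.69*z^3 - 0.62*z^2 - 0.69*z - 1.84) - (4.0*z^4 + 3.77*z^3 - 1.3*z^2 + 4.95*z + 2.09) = -4.0*z^4 - 2.08*z^3 + 0.68*z^2 - 5.64*z - 3.93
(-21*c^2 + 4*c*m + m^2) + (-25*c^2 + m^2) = -46*c^2 + 4*c*m + 2*m^2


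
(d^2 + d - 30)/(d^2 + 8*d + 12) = (d - 5)/(d + 2)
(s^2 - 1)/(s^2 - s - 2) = (s - 1)/(s - 2)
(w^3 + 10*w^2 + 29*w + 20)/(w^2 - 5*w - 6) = (w^2 + 9*w + 20)/(w - 6)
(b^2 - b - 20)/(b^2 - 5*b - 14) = (-b^2 + b + 20)/(-b^2 + 5*b + 14)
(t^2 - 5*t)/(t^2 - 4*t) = (t - 5)/(t - 4)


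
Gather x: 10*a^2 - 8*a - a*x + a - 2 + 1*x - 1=10*a^2 - 7*a + x*(1 - a) - 3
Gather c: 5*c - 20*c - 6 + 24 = 18 - 15*c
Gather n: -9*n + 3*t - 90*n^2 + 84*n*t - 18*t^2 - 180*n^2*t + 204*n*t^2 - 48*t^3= n^2*(-180*t - 90) + n*(204*t^2 + 84*t - 9) - 48*t^3 - 18*t^2 + 3*t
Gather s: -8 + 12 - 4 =0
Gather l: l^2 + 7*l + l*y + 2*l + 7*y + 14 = l^2 + l*(y + 9) + 7*y + 14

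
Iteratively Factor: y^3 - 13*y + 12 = (y + 4)*(y^2 - 4*y + 3) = (y - 1)*(y + 4)*(y - 3)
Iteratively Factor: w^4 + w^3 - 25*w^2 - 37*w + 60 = (w + 3)*(w^3 - 2*w^2 - 19*w + 20) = (w - 5)*(w + 3)*(w^2 + 3*w - 4) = (w - 5)*(w - 1)*(w + 3)*(w + 4)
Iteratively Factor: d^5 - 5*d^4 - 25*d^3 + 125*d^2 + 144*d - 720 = (d - 5)*(d^4 - 25*d^2 + 144) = (d - 5)*(d - 4)*(d^3 + 4*d^2 - 9*d - 36) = (d - 5)*(d - 4)*(d - 3)*(d^2 + 7*d + 12) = (d - 5)*(d - 4)*(d - 3)*(d + 4)*(d + 3)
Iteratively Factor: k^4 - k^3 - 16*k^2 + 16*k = (k)*(k^3 - k^2 - 16*k + 16) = k*(k - 1)*(k^2 - 16) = k*(k - 1)*(k + 4)*(k - 4)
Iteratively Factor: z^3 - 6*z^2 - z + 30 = (z - 3)*(z^2 - 3*z - 10) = (z - 3)*(z + 2)*(z - 5)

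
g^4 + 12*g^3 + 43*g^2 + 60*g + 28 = (g + 1)*(g + 2)^2*(g + 7)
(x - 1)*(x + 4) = x^2 + 3*x - 4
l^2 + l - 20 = (l - 4)*(l + 5)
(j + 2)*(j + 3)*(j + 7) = j^3 + 12*j^2 + 41*j + 42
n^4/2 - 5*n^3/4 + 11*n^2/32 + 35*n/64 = n*(n/2 + 1/4)*(n - 7/4)*(n - 5/4)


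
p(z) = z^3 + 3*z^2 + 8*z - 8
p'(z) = 3*z^2 + 6*z + 8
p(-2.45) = -24.30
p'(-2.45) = 11.31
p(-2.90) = -30.36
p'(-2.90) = 15.83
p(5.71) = 321.66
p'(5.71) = 140.07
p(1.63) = 17.34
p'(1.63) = 25.75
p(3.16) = 78.79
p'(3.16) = 56.92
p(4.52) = 181.80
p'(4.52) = 96.41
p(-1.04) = -14.20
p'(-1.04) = 5.00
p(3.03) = 71.60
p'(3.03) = 53.72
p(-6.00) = -164.00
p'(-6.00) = 80.00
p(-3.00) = -32.00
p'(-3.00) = 17.00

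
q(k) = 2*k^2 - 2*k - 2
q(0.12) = -2.21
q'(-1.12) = -6.48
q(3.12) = 11.23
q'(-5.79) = -25.16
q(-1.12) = 2.75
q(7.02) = 82.52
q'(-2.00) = -10.00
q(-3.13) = 23.85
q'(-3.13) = -14.52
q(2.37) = 4.49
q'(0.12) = -1.52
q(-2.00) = 10.00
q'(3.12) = 10.48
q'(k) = 4*k - 2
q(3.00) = 10.00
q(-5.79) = 76.63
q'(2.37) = 7.48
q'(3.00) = 10.00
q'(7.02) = 26.08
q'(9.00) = 34.00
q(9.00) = 142.00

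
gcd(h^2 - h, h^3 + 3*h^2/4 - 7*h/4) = h^2 - h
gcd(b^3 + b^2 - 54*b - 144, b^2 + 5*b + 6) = b + 3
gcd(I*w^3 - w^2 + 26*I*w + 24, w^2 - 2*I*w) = 1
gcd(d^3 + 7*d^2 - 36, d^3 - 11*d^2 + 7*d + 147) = d + 3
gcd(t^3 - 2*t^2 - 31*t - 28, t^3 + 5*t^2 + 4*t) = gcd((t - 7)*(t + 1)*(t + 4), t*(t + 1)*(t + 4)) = t^2 + 5*t + 4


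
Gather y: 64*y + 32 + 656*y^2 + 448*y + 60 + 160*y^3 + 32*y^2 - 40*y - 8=160*y^3 + 688*y^2 + 472*y + 84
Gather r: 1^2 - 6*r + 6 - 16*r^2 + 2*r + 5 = -16*r^2 - 4*r + 12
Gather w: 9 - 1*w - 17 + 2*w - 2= w - 10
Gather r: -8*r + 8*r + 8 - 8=0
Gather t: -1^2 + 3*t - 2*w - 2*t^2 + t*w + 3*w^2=-2*t^2 + t*(w + 3) + 3*w^2 - 2*w - 1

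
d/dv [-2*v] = -2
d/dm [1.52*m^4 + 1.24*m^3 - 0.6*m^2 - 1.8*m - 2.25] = 6.08*m^3 + 3.72*m^2 - 1.2*m - 1.8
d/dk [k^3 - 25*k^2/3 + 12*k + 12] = 3*k^2 - 50*k/3 + 12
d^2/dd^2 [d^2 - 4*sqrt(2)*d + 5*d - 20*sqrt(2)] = 2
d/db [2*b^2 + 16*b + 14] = 4*b + 16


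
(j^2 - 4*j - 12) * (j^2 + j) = j^4 - 3*j^3 - 16*j^2 - 12*j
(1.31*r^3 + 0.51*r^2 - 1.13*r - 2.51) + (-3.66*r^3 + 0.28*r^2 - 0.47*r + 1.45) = -2.35*r^3 + 0.79*r^2 - 1.6*r - 1.06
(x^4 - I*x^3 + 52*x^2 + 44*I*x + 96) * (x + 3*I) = x^5 + 2*I*x^4 + 55*x^3 + 200*I*x^2 - 36*x + 288*I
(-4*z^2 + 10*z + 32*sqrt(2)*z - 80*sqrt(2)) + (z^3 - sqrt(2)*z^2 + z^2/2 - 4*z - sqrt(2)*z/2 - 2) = z^3 - 7*z^2/2 - sqrt(2)*z^2 + 6*z + 63*sqrt(2)*z/2 - 80*sqrt(2) - 2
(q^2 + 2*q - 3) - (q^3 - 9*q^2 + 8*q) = -q^3 + 10*q^2 - 6*q - 3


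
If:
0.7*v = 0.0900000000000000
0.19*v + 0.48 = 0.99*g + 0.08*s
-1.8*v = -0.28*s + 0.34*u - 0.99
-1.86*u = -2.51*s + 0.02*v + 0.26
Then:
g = 0.15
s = 4.51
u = 5.95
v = 0.13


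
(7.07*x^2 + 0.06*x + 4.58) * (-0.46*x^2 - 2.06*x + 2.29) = -3.2522*x^4 - 14.5918*x^3 + 13.9599*x^2 - 9.2974*x + 10.4882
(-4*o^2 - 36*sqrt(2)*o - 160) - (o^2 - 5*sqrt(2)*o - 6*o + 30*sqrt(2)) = -5*o^2 - 31*sqrt(2)*o + 6*o - 160 - 30*sqrt(2)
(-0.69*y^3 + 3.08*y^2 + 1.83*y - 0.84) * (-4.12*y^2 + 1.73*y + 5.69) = 2.8428*y^5 - 13.8833*y^4 - 6.1373*y^3 + 24.1519*y^2 + 8.9595*y - 4.7796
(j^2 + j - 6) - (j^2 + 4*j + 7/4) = -3*j - 31/4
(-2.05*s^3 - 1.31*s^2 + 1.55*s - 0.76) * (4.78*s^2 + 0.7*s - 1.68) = -9.799*s^5 - 7.6968*s^4 + 9.936*s^3 - 0.347*s^2 - 3.136*s + 1.2768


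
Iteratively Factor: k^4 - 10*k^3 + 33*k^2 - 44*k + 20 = (k - 2)*(k^3 - 8*k^2 + 17*k - 10) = (k - 5)*(k - 2)*(k^2 - 3*k + 2) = (k - 5)*(k - 2)^2*(k - 1)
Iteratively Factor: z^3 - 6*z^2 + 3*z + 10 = (z + 1)*(z^2 - 7*z + 10) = (z - 5)*(z + 1)*(z - 2)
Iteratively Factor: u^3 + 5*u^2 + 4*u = (u + 1)*(u^2 + 4*u) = u*(u + 1)*(u + 4)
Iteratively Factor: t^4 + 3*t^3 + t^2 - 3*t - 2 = (t + 2)*(t^3 + t^2 - t - 1) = (t + 1)*(t + 2)*(t^2 - 1) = (t + 1)^2*(t + 2)*(t - 1)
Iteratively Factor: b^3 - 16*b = (b - 4)*(b^2 + 4*b) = (b - 4)*(b + 4)*(b)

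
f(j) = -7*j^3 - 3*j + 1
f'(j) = -21*j^2 - 3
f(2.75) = -152.83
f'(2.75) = -161.81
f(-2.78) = 159.73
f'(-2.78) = -165.30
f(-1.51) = 29.63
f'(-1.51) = -50.88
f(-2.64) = 137.72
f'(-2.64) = -149.36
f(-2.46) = 112.59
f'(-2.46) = -130.08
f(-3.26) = 253.30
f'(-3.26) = -226.18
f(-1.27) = 19.15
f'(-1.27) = -36.87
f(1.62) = -33.62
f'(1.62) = -58.11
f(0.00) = 1.00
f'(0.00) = -3.00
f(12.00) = -12131.00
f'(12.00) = -3027.00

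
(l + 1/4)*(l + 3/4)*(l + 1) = l^3 + 2*l^2 + 19*l/16 + 3/16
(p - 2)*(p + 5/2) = p^2 + p/2 - 5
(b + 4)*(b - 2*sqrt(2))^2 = b^3 - 4*sqrt(2)*b^2 + 4*b^2 - 16*sqrt(2)*b + 8*b + 32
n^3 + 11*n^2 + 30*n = n*(n + 5)*(n + 6)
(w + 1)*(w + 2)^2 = w^3 + 5*w^2 + 8*w + 4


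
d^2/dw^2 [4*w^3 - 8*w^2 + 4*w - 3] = 24*w - 16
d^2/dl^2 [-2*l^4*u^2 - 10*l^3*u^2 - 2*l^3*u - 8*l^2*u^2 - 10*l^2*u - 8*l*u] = 4*u*(-6*l^2*u - 15*l*u - 3*l - 4*u - 5)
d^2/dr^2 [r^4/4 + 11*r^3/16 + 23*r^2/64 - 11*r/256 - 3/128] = 3*r^2 + 33*r/8 + 23/32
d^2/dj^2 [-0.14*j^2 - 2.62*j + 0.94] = -0.280000000000000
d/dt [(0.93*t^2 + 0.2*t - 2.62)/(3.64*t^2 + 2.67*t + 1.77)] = (1.7551*t^2 + 22.3658*t + 7.3494)/(13.2496*t^4 + 19.4376*t^3 + 20.0145*t^2 + 9.4518*t + 3.1329)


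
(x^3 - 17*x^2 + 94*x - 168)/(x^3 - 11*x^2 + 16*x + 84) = (x - 4)/(x + 2)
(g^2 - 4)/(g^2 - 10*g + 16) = (g + 2)/(g - 8)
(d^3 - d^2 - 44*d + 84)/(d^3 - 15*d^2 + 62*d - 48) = (d^2 + 5*d - 14)/(d^2 - 9*d + 8)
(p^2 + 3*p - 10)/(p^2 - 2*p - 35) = (p - 2)/(p - 7)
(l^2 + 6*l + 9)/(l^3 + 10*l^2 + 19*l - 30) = (l^2 + 6*l + 9)/(l^3 + 10*l^2 + 19*l - 30)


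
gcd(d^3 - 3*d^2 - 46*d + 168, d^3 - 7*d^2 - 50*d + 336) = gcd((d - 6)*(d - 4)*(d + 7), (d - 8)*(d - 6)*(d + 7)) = d^2 + d - 42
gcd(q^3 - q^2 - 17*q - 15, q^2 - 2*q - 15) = q^2 - 2*q - 15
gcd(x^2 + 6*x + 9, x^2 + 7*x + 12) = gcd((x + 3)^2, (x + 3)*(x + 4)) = x + 3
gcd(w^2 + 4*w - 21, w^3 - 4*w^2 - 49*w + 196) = w + 7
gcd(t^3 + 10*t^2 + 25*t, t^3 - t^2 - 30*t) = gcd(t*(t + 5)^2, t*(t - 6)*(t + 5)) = t^2 + 5*t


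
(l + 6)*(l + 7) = l^2 + 13*l + 42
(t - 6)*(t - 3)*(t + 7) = t^3 - 2*t^2 - 45*t + 126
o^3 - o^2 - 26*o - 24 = (o - 6)*(o + 1)*(o + 4)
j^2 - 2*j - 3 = (j - 3)*(j + 1)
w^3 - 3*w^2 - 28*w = w*(w - 7)*(w + 4)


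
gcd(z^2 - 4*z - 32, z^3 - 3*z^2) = 1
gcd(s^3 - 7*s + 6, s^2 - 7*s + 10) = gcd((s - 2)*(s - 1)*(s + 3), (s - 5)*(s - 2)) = s - 2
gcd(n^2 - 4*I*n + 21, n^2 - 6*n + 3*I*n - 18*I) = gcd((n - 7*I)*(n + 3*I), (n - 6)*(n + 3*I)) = n + 3*I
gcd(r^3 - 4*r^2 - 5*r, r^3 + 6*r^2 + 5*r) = r^2 + r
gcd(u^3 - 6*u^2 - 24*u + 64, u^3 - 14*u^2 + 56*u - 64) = u^2 - 10*u + 16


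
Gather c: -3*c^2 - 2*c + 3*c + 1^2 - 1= -3*c^2 + c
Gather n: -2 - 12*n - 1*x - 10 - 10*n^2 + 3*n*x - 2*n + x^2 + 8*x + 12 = -10*n^2 + n*(3*x - 14) + x^2 + 7*x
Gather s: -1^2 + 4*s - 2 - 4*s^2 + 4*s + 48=-4*s^2 + 8*s + 45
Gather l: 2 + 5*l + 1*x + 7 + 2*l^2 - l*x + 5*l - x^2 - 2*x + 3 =2*l^2 + l*(10 - x) - x^2 - x + 12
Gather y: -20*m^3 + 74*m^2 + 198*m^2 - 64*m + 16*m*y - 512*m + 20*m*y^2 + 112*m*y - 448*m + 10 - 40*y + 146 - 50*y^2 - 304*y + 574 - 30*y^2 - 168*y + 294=-20*m^3 + 272*m^2 - 1024*m + y^2*(20*m - 80) + y*(128*m - 512) + 1024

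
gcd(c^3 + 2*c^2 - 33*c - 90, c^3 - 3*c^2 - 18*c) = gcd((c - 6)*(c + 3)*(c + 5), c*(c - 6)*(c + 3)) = c^2 - 3*c - 18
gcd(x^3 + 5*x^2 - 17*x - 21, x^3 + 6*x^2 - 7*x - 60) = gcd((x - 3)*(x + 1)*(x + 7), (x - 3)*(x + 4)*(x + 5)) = x - 3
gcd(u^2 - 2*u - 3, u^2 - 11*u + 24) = u - 3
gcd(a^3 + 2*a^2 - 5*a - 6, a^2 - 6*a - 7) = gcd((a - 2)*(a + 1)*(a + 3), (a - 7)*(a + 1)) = a + 1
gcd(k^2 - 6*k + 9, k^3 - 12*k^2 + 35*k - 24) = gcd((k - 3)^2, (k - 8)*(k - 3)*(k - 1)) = k - 3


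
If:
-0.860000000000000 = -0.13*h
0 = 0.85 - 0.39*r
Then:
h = 6.62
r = 2.18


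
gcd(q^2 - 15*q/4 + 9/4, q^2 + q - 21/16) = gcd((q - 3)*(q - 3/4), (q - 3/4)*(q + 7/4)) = q - 3/4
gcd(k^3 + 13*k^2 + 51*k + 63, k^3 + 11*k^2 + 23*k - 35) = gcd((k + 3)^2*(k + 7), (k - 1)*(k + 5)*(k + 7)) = k + 7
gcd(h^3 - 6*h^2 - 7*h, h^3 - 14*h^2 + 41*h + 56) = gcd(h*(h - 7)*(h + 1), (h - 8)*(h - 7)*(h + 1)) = h^2 - 6*h - 7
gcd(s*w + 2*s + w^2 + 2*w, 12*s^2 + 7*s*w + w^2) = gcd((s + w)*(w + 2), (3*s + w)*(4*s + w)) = 1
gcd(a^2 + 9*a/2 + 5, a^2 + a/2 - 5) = a + 5/2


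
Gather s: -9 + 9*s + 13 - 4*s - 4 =5*s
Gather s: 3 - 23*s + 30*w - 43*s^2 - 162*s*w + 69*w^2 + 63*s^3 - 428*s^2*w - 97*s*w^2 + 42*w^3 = 63*s^3 + s^2*(-428*w - 43) + s*(-97*w^2 - 162*w - 23) + 42*w^3 + 69*w^2 + 30*w + 3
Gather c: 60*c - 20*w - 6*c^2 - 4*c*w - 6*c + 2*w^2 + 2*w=-6*c^2 + c*(54 - 4*w) + 2*w^2 - 18*w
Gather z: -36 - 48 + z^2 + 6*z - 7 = z^2 + 6*z - 91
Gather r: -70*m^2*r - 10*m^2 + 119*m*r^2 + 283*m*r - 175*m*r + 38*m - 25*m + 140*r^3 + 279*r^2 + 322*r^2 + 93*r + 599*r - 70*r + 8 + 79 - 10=-10*m^2 + 13*m + 140*r^3 + r^2*(119*m + 601) + r*(-70*m^2 + 108*m + 622) + 77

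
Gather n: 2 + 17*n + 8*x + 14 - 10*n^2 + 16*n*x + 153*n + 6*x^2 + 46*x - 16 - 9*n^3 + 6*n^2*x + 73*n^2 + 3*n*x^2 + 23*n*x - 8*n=-9*n^3 + n^2*(6*x + 63) + n*(3*x^2 + 39*x + 162) + 6*x^2 + 54*x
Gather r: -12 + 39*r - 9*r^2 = -9*r^2 + 39*r - 12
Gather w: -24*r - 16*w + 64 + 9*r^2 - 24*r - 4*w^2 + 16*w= 9*r^2 - 48*r - 4*w^2 + 64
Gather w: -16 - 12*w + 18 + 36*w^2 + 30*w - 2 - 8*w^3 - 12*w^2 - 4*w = -8*w^3 + 24*w^2 + 14*w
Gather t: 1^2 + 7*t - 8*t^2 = -8*t^2 + 7*t + 1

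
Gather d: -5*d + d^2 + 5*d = d^2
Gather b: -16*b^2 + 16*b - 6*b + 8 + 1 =-16*b^2 + 10*b + 9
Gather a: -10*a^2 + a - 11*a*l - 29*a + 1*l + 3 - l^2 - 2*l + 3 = -10*a^2 + a*(-11*l - 28) - l^2 - l + 6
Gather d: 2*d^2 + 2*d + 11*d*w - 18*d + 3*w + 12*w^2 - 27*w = 2*d^2 + d*(11*w - 16) + 12*w^2 - 24*w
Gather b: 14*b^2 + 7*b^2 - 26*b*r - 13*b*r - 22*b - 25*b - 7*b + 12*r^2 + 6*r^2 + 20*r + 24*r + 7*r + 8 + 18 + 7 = 21*b^2 + b*(-39*r - 54) + 18*r^2 + 51*r + 33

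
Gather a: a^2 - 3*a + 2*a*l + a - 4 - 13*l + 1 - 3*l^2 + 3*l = a^2 + a*(2*l - 2) - 3*l^2 - 10*l - 3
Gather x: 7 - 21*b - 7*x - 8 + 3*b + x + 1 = -18*b - 6*x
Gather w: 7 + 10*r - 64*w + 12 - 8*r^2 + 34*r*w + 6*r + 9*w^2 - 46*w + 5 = -8*r^2 + 16*r + 9*w^2 + w*(34*r - 110) + 24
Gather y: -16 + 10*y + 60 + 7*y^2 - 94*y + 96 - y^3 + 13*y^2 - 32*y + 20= -y^3 + 20*y^2 - 116*y + 160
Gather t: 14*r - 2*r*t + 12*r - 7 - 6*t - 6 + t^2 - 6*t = 26*r + t^2 + t*(-2*r - 12) - 13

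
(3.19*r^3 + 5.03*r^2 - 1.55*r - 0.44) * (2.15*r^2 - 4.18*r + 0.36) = 6.8585*r^5 - 2.5197*r^4 - 23.2095*r^3 + 7.3438*r^2 + 1.2812*r - 0.1584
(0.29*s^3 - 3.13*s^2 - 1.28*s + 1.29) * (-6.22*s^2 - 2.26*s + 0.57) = -1.8038*s^5 + 18.8132*s^4 + 15.2007*s^3 - 6.9151*s^2 - 3.645*s + 0.7353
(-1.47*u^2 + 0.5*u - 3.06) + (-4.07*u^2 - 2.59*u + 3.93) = -5.54*u^2 - 2.09*u + 0.87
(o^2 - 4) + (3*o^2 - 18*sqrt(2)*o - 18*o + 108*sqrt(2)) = 4*o^2 - 18*sqrt(2)*o - 18*o - 4 + 108*sqrt(2)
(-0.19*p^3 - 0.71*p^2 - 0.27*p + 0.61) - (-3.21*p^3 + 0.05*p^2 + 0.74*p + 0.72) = 3.02*p^3 - 0.76*p^2 - 1.01*p - 0.11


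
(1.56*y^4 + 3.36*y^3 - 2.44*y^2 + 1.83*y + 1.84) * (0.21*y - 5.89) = 0.3276*y^5 - 8.4828*y^4 - 20.3028*y^3 + 14.7559*y^2 - 10.3923*y - 10.8376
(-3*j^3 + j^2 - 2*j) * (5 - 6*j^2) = 18*j^5 - 6*j^4 - 3*j^3 + 5*j^2 - 10*j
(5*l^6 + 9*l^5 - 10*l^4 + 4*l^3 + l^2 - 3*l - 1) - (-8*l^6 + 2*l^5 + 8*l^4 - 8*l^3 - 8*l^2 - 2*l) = 13*l^6 + 7*l^5 - 18*l^4 + 12*l^3 + 9*l^2 - l - 1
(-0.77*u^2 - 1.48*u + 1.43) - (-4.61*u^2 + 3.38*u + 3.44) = 3.84*u^2 - 4.86*u - 2.01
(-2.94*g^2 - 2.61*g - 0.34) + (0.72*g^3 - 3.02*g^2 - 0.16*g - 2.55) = 0.72*g^3 - 5.96*g^2 - 2.77*g - 2.89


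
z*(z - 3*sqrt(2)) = z^2 - 3*sqrt(2)*z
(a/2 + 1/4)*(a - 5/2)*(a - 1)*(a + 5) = a^4/2 + a^3 - 57*a^2/8 + 5*a/2 + 25/8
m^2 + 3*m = m*(m + 3)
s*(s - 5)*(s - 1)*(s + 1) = s^4 - 5*s^3 - s^2 + 5*s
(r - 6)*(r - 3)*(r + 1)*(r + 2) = r^4 - 6*r^3 - 7*r^2 + 36*r + 36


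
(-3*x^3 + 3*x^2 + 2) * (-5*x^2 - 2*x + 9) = 15*x^5 - 9*x^4 - 33*x^3 + 17*x^2 - 4*x + 18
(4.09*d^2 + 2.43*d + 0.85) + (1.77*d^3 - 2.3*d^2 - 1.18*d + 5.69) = 1.77*d^3 + 1.79*d^2 + 1.25*d + 6.54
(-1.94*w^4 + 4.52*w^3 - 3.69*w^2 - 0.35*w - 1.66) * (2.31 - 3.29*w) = 6.3826*w^5 - 19.3522*w^4 + 22.5813*w^3 - 7.3724*w^2 + 4.6529*w - 3.8346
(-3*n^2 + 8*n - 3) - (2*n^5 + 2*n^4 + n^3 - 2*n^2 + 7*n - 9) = -2*n^5 - 2*n^4 - n^3 - n^2 + n + 6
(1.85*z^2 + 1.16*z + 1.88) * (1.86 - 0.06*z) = -0.111*z^3 + 3.3714*z^2 + 2.0448*z + 3.4968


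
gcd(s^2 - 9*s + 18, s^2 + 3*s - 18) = s - 3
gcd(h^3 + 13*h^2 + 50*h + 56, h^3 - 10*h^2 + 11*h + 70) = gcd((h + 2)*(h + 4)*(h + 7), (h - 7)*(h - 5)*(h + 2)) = h + 2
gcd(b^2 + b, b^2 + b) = b^2 + b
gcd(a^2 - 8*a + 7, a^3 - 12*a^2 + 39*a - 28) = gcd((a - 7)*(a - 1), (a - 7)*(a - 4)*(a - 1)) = a^2 - 8*a + 7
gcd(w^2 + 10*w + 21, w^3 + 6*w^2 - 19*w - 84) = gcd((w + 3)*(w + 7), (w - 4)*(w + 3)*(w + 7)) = w^2 + 10*w + 21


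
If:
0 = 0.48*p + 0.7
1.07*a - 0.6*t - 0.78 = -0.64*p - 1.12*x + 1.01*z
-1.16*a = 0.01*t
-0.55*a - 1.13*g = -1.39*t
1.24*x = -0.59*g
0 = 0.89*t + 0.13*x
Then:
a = 0.00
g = 0.00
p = -1.46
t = 0.00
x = 0.00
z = -1.70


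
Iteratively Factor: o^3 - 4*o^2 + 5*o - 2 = (o - 1)*(o^2 - 3*o + 2) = (o - 1)^2*(o - 2)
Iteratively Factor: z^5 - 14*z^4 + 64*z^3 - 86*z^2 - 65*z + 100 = (z - 1)*(z^4 - 13*z^3 + 51*z^2 - 35*z - 100) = (z - 4)*(z - 1)*(z^3 - 9*z^2 + 15*z + 25) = (z - 4)*(z - 1)*(z + 1)*(z^2 - 10*z + 25) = (z - 5)*(z - 4)*(z - 1)*(z + 1)*(z - 5)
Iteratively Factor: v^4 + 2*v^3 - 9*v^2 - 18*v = (v + 2)*(v^3 - 9*v) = v*(v + 2)*(v^2 - 9) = v*(v - 3)*(v + 2)*(v + 3)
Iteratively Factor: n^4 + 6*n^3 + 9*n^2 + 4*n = (n)*(n^3 + 6*n^2 + 9*n + 4) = n*(n + 1)*(n^2 + 5*n + 4) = n*(n + 1)*(n + 4)*(n + 1)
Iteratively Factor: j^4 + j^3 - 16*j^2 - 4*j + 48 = (j - 2)*(j^3 + 3*j^2 - 10*j - 24) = (j - 2)*(j + 4)*(j^2 - j - 6) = (j - 2)*(j + 2)*(j + 4)*(j - 3)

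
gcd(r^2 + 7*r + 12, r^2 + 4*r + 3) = r + 3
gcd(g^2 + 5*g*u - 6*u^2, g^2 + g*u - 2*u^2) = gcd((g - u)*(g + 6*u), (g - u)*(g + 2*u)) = -g + u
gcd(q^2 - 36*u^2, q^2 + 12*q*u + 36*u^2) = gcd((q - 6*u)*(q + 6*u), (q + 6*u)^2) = q + 6*u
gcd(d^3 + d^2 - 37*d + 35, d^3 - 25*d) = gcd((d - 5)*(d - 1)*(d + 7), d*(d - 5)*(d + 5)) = d - 5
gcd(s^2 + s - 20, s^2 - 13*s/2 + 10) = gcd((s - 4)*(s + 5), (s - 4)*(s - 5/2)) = s - 4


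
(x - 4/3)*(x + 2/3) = x^2 - 2*x/3 - 8/9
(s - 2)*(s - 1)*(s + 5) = s^3 + 2*s^2 - 13*s + 10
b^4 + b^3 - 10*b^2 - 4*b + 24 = (b - 2)^2*(b + 2)*(b + 3)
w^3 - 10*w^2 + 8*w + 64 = (w - 8)*(w - 4)*(w + 2)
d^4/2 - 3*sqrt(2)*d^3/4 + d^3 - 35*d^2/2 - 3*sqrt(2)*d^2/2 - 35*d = d*(d/2 + 1)*(d - 5*sqrt(2))*(d + 7*sqrt(2)/2)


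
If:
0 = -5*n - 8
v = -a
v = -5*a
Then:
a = 0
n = -8/5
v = 0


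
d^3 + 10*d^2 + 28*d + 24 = (d + 2)^2*(d + 6)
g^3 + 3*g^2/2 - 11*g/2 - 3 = (g - 2)*(g + 1/2)*(g + 3)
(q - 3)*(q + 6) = q^2 + 3*q - 18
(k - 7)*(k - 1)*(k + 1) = k^3 - 7*k^2 - k + 7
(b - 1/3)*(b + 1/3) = b^2 - 1/9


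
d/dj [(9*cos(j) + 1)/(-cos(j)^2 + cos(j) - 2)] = (9*sin(j)^2 - 2*cos(j) + 10)*sin(j)/(sin(j)^2 + cos(j) - 3)^2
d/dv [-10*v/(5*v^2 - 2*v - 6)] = 10*(5*v^2 + 6)/(25*v^4 - 20*v^3 - 56*v^2 + 24*v + 36)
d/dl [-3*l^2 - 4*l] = -6*l - 4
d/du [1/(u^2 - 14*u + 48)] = 2*(7 - u)/(u^2 - 14*u + 48)^2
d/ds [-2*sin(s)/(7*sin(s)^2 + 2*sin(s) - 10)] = 2*(7*sin(s)^2 + 10)*cos(s)/(7*sin(s)^2 + 2*sin(s) - 10)^2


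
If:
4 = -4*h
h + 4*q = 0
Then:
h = -1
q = 1/4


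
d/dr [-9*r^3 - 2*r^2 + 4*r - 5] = -27*r^2 - 4*r + 4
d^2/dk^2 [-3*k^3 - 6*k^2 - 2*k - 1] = -18*k - 12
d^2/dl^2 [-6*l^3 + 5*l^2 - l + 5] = 10 - 36*l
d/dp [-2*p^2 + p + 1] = 1 - 4*p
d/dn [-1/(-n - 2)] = -1/(n + 2)^2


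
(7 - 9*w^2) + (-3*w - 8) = -9*w^2 - 3*w - 1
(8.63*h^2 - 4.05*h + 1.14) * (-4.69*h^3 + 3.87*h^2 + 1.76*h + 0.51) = -40.4747*h^5 + 52.3926*h^4 - 5.8313*h^3 + 1.6851*h^2 - 0.0591000000000004*h + 0.5814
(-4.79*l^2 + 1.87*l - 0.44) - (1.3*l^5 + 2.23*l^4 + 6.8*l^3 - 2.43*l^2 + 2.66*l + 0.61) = -1.3*l^5 - 2.23*l^4 - 6.8*l^3 - 2.36*l^2 - 0.79*l - 1.05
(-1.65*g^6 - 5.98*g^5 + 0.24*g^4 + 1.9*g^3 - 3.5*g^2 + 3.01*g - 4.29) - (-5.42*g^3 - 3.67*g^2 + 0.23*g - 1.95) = -1.65*g^6 - 5.98*g^5 + 0.24*g^4 + 7.32*g^3 + 0.17*g^2 + 2.78*g - 2.34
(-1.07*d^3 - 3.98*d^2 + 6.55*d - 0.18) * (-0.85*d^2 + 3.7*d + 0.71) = 0.9095*d^5 - 0.576000000000001*d^4 - 21.0532*d^3 + 21.5622*d^2 + 3.9845*d - 0.1278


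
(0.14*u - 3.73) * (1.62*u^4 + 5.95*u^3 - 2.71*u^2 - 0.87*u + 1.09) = 0.2268*u^5 - 5.2096*u^4 - 22.5729*u^3 + 9.9865*u^2 + 3.3977*u - 4.0657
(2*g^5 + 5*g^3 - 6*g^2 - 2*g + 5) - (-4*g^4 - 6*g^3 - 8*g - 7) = 2*g^5 + 4*g^4 + 11*g^3 - 6*g^2 + 6*g + 12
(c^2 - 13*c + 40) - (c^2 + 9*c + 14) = 26 - 22*c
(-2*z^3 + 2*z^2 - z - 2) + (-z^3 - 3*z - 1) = -3*z^3 + 2*z^2 - 4*z - 3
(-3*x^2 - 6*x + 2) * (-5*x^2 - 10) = 15*x^4 + 30*x^3 + 20*x^2 + 60*x - 20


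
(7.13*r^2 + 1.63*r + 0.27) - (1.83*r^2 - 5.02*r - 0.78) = 5.3*r^2 + 6.65*r + 1.05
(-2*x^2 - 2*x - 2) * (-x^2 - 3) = 2*x^4 + 2*x^3 + 8*x^2 + 6*x + 6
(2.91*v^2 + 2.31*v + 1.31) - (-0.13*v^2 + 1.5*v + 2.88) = 3.04*v^2 + 0.81*v - 1.57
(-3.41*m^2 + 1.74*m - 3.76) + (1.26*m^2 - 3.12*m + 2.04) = -2.15*m^2 - 1.38*m - 1.72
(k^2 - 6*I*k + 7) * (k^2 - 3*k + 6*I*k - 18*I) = k^4 - 3*k^3 + 43*k^2 - 129*k + 42*I*k - 126*I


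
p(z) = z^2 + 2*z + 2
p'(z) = 2*z + 2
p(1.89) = 9.35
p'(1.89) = 5.78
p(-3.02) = 5.08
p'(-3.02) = -4.04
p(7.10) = 66.61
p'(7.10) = 16.20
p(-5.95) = 25.50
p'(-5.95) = -9.90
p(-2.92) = 4.69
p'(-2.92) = -3.84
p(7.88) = 79.85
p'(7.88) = 17.76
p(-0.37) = 1.40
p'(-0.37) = 1.26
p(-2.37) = 2.88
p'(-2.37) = -2.74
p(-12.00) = 122.00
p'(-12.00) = -22.00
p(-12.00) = 122.00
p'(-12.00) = -22.00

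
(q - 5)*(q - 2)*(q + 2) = q^3 - 5*q^2 - 4*q + 20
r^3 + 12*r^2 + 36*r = r*(r + 6)^2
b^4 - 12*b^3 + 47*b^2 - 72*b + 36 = (b - 6)*(b - 3)*(b - 2)*(b - 1)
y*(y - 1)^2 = y^3 - 2*y^2 + y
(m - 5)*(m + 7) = m^2 + 2*m - 35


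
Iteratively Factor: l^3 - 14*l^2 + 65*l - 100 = (l - 4)*(l^2 - 10*l + 25) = (l - 5)*(l - 4)*(l - 5)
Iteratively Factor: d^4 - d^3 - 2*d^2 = (d)*(d^3 - d^2 - 2*d) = d*(d + 1)*(d^2 - 2*d) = d*(d - 2)*(d + 1)*(d)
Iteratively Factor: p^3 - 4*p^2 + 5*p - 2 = (p - 2)*(p^2 - 2*p + 1) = (p - 2)*(p - 1)*(p - 1)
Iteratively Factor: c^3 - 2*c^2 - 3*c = (c)*(c^2 - 2*c - 3) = c*(c + 1)*(c - 3)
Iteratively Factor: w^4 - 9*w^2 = (w)*(w^3 - 9*w) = w*(w - 3)*(w^2 + 3*w) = w^2*(w - 3)*(w + 3)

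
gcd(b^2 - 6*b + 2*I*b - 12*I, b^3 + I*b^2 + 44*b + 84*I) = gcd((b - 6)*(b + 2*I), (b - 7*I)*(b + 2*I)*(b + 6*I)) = b + 2*I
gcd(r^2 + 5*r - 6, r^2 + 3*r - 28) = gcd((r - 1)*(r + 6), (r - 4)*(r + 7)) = 1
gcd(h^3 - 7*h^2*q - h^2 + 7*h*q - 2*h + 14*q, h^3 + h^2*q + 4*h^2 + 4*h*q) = 1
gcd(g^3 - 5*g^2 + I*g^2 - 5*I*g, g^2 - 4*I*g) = g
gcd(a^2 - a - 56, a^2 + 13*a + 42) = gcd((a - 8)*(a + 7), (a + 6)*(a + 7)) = a + 7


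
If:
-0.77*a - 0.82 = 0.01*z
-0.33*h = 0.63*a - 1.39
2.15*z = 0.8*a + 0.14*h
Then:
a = -1.07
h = 6.25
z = 0.01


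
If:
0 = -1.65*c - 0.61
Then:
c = -0.37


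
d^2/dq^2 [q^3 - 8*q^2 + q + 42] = 6*q - 16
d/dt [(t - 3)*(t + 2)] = 2*t - 1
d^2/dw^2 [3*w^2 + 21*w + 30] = 6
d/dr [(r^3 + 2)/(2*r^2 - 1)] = r*(2*r^3 - 3*r - 8)/(4*r^4 - 4*r^2 + 1)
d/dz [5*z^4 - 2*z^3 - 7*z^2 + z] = 20*z^3 - 6*z^2 - 14*z + 1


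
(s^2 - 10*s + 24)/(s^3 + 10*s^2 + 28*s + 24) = (s^2 - 10*s + 24)/(s^3 + 10*s^2 + 28*s + 24)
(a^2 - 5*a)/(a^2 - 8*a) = (a - 5)/(a - 8)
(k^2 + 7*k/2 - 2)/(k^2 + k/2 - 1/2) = (k + 4)/(k + 1)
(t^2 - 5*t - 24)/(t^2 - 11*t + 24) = (t + 3)/(t - 3)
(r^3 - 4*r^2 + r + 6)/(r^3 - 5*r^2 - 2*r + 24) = (r^2 - r - 2)/(r^2 - 2*r - 8)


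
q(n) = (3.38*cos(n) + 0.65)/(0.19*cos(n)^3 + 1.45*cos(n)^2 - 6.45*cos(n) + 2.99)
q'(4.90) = 4.00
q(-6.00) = -2.29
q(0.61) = -2.81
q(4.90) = 0.70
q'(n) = (3.38*cos(n) + 0.65)*(0.57*sin(n)*cos(n)^2 + 2.9*sin(n)*cos(n) - 6.45*sin(n))/(0.19*cos(n)^3 + 1.45*cos(n)^2 - 6.45*cos(n) + 2.99)^2 - 3.38*sin(n)/(0.19*cos(n)^3 + 1.45*cos(n)^2 - 6.45*cos(n) + 2.99)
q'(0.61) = -3.28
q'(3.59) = 0.06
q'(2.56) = -0.08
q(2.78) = -0.25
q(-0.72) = -3.33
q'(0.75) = -8.47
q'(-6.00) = -0.63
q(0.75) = -3.55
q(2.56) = -0.23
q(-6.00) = -2.29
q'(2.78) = -0.04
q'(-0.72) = 6.71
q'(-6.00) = -0.63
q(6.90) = -2.83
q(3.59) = -0.24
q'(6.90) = -3.42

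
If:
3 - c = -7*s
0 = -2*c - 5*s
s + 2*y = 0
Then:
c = 15/19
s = -6/19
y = 3/19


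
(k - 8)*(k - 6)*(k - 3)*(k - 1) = k^4 - 18*k^3 + 107*k^2 - 234*k + 144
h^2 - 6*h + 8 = (h - 4)*(h - 2)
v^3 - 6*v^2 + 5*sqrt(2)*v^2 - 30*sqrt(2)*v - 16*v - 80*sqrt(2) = (v - 8)*(v + 2)*(v + 5*sqrt(2))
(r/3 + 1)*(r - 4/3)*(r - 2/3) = r^3/3 + r^2/3 - 46*r/27 + 8/9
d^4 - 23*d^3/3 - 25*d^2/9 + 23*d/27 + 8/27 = (d - 8)*(d - 1/3)*(d + 1/3)^2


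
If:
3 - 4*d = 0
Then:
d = 3/4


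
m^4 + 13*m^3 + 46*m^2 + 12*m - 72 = (m - 1)*(m + 2)*(m + 6)^2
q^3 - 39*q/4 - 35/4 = (q - 7/2)*(q + 1)*(q + 5/2)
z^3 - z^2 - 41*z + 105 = (z - 5)*(z - 3)*(z + 7)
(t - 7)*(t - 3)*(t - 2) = t^3 - 12*t^2 + 41*t - 42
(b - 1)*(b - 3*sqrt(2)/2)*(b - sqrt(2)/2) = b^3 - 2*sqrt(2)*b^2 - b^2 + 3*b/2 + 2*sqrt(2)*b - 3/2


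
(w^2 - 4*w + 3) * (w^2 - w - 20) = w^4 - 5*w^3 - 13*w^2 + 77*w - 60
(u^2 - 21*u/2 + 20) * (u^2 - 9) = u^4 - 21*u^3/2 + 11*u^2 + 189*u/2 - 180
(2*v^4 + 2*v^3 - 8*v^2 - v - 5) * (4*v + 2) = 8*v^5 + 12*v^4 - 28*v^3 - 20*v^2 - 22*v - 10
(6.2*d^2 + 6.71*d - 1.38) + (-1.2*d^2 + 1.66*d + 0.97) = 5.0*d^2 + 8.37*d - 0.41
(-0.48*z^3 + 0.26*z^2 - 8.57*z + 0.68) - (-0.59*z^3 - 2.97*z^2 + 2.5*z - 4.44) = 0.11*z^3 + 3.23*z^2 - 11.07*z + 5.12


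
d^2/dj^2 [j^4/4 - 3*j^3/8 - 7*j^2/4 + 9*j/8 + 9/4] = 3*j^2 - 9*j/4 - 7/2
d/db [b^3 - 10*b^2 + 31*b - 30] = 3*b^2 - 20*b + 31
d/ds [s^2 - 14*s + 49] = 2*s - 14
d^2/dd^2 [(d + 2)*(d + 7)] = 2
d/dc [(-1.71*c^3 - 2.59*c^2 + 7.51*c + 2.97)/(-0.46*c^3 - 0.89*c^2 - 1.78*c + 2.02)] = (-4.44089209850063e-16*c^5 + 0.330499999999999*c^4 + 12.9968*c^3 + 5.0301*c^2 - 5.177*c + 20.4568)/(0.2116*c^6 + 0.8188*c^5 + 2.4297*c^4 + 1.31*c^3 - 0.4272*c^2 - 7.1912*c + 4.0804)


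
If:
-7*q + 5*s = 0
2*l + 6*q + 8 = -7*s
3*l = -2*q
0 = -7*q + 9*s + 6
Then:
No Solution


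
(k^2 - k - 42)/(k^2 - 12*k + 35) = (k + 6)/(k - 5)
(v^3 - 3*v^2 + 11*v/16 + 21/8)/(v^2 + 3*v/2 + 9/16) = (4*v^2 - 15*v + 14)/(4*v + 3)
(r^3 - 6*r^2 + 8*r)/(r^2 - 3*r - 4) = r*(r - 2)/(r + 1)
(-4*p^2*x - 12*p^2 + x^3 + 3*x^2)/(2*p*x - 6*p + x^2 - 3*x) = (-2*p*x - 6*p + x^2 + 3*x)/(x - 3)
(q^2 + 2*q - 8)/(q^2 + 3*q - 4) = (q - 2)/(q - 1)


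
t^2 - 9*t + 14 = (t - 7)*(t - 2)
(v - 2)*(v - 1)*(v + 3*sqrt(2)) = v^3 - 3*v^2 + 3*sqrt(2)*v^2 - 9*sqrt(2)*v + 2*v + 6*sqrt(2)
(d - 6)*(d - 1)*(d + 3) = d^3 - 4*d^2 - 15*d + 18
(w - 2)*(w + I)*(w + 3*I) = w^3 - 2*w^2 + 4*I*w^2 - 3*w - 8*I*w + 6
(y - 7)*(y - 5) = y^2 - 12*y + 35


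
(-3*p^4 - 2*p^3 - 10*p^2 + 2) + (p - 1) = -3*p^4 - 2*p^3 - 10*p^2 + p + 1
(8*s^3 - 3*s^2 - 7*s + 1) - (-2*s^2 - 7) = 8*s^3 - s^2 - 7*s + 8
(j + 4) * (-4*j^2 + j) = -4*j^3 - 15*j^2 + 4*j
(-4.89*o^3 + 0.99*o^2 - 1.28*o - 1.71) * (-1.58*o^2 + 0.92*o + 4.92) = 7.7262*o^5 - 6.063*o^4 - 21.1256*o^3 + 6.395*o^2 - 7.8708*o - 8.4132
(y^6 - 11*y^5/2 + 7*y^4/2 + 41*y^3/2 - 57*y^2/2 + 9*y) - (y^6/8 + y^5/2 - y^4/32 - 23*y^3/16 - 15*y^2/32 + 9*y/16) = 7*y^6/8 - 6*y^5 + 113*y^4/32 + 351*y^3/16 - 897*y^2/32 + 135*y/16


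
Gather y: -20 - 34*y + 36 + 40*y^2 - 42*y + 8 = 40*y^2 - 76*y + 24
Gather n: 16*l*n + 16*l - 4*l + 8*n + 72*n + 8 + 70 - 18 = 12*l + n*(16*l + 80) + 60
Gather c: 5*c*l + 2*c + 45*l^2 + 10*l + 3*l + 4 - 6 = c*(5*l + 2) + 45*l^2 + 13*l - 2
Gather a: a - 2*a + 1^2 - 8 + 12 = 5 - a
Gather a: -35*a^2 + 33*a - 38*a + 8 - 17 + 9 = -35*a^2 - 5*a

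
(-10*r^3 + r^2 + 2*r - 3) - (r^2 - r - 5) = -10*r^3 + 3*r + 2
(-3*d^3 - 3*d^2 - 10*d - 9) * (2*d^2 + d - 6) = -6*d^5 - 9*d^4 - 5*d^3 - 10*d^2 + 51*d + 54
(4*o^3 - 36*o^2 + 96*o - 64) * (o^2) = 4*o^5 - 36*o^4 + 96*o^3 - 64*o^2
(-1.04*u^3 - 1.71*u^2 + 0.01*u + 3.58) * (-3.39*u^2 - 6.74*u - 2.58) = 3.5256*u^5 + 12.8065*u^4 + 14.1747*u^3 - 7.7918*u^2 - 24.155*u - 9.2364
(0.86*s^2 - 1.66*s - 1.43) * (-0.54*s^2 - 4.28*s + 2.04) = -0.4644*s^4 - 2.7844*s^3 + 9.6314*s^2 + 2.734*s - 2.9172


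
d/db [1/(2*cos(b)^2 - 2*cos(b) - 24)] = (2*cos(b) - 1)*sin(b)/(2*(sin(b)^2 + cos(b) + 11)^2)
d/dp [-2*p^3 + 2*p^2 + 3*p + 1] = -6*p^2 + 4*p + 3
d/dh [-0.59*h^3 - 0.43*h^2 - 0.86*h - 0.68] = -1.77*h^2 - 0.86*h - 0.86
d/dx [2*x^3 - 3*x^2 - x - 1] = 6*x^2 - 6*x - 1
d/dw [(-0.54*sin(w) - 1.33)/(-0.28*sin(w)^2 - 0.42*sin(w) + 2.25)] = (-0.7448*sin(w) + 0.0756*cos(2*w) - 1.8492)*cos(w)/(0.28*sin(w)^2 + 0.42*sin(w) - 2.25)^2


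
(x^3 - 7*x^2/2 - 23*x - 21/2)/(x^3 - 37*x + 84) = (2*x^3 - 7*x^2 - 46*x - 21)/(2*(x^3 - 37*x + 84))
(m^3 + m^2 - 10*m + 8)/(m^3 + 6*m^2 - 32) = (m - 1)/(m + 4)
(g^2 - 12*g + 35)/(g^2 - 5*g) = (g - 7)/g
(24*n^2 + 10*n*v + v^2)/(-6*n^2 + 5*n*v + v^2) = (4*n + v)/(-n + v)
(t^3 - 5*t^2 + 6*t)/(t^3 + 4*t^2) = (t^2 - 5*t + 6)/(t*(t + 4))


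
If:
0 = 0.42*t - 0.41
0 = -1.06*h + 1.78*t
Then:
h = 1.64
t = 0.98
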